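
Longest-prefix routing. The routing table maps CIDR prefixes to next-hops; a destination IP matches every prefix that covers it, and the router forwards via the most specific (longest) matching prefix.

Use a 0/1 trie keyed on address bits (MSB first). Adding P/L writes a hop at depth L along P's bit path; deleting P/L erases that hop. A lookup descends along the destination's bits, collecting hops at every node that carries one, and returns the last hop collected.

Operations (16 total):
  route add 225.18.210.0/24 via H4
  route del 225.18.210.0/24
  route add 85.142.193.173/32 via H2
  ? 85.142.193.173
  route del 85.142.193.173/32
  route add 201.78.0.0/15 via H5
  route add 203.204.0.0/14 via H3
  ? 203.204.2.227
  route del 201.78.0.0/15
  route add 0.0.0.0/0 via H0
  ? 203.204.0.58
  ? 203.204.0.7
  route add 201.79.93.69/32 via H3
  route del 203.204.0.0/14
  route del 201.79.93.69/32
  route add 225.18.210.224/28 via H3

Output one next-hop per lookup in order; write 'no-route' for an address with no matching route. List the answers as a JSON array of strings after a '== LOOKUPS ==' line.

Apply in order:
  + 225.18.210.0/24 (H4) depth=24
  - 225.18.210.0/24 clear@24
  + 85.142.193.173/32 (H2) depth=32
  Q 85.142.193.173: descend 01010101100011101100000110101101 ; hops seen [H2] ; pick H2
  - 85.142.193.173/32 clear@32
  + 201.78.0.0/15 (H5) depth=15
  + 203.204.0.0/14 (H3) depth=14
  Q 203.204.2.227: descend 11001011110011 ; hops seen [H3] ; pick H3
  - 201.78.0.0/15 clear@15
  + 0.0.0.0/0 (H0) depth=0
  Q 203.204.0.58: descend 11001011110011 ; hops seen [H0,H3] ; pick H3
  Q 203.204.0.7: descend 11001011110011 ; hops seen [H0,H3] ; pick H3
  + 201.79.93.69/32 (H3) depth=32
  - 203.204.0.0/14 clear@14
  - 201.79.93.69/32 clear@32
  + 225.18.210.224/28 (H3) depth=28

== LOOKUPS ==
["H2","H3","H3","H3"]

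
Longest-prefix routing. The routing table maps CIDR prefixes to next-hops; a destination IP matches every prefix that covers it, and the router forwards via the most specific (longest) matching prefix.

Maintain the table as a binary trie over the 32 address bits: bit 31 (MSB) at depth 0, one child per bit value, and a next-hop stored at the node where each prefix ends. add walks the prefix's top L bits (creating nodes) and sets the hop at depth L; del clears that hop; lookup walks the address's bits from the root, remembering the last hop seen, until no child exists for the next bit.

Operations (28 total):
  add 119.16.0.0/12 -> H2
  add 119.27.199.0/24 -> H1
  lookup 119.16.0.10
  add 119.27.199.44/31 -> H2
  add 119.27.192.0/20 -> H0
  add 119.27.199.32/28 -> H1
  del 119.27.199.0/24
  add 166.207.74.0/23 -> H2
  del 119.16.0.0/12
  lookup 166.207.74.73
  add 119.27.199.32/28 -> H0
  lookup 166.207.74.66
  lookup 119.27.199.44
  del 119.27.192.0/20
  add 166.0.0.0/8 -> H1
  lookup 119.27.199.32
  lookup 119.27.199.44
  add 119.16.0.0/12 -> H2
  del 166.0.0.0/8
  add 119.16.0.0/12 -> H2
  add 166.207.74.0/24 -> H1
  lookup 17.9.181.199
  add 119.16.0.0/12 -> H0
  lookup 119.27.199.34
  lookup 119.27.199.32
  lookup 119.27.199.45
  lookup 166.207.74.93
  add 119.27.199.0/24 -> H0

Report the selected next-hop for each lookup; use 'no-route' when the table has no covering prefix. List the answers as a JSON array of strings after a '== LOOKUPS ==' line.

Trace:
  add 119.16.0.0/12 -> H2 at depth 12
  add 119.27.199.0/24 -> H1 at depth 24
  Q 119.16.0.10: descend 011101110001 ; hops seen [H2] ; pick H2
  add 119.27.199.44/31 -> H2 at depth 31
  add 119.27.192.0/20 -> H0 at depth 20
  add 119.27.199.32/28 -> H1 at depth 28
  - 119.27.199.0/24 clear@24
  add 166.207.74.0/23 -> H2 at depth 23
  - 119.16.0.0/12 clear@12
  Q 166.207.74.73: descend 10100110110011110100101 ; hops seen [H2] ; pick H2
  add 119.27.199.32/28 -> H0 at depth 28
  Q 166.207.74.66: descend 10100110110011110100101 ; hops seen [H2] ; pick H2
  Q 119.27.199.44: descend 0111011100011011110001110010110 ; hops seen [H0,H0,H2] ; pick H2
  - 119.27.192.0/20 clear@20
  add 166.0.0.0/8 -> H1 at depth 8
  Q 119.27.199.32: descend 0111011100011011110001110010 ; hops seen [H0] ; pick H0
  Q 119.27.199.44: descend 0111011100011011110001110010110 ; hops seen [H0,H2] ; pick H2
  add 119.16.0.0/12 -> H2 at depth 12
  - 166.0.0.0/8 clear@8
  add 119.16.0.0/12 -> H2 at depth 12
  add 166.207.74.0/24 -> H1 at depth 24
  Q 17.9.181.199: descend 0 ; hops seen [∅] ; pick no-route
  add 119.16.0.0/12 -> H0 at depth 12
  Q 119.27.199.34: descend 0111011100011011110001110010 ; hops seen [H0,H0] ; pick H0
  Q 119.27.199.32: descend 0111011100011011110001110010 ; hops seen [H0,H0] ; pick H0
  Q 119.27.199.45: descend 0111011100011011110001110010110 ; hops seen [H0,H0,H2] ; pick H2
  Q 166.207.74.93: descend 101001101100111101001010 ; hops seen [H2,H1] ; pick H1
  add 119.27.199.0/24 -> H0 at depth 24

== LOOKUPS ==
["H2","H2","H2","H2","H0","H2","no-route","H0","H0","H2","H1"]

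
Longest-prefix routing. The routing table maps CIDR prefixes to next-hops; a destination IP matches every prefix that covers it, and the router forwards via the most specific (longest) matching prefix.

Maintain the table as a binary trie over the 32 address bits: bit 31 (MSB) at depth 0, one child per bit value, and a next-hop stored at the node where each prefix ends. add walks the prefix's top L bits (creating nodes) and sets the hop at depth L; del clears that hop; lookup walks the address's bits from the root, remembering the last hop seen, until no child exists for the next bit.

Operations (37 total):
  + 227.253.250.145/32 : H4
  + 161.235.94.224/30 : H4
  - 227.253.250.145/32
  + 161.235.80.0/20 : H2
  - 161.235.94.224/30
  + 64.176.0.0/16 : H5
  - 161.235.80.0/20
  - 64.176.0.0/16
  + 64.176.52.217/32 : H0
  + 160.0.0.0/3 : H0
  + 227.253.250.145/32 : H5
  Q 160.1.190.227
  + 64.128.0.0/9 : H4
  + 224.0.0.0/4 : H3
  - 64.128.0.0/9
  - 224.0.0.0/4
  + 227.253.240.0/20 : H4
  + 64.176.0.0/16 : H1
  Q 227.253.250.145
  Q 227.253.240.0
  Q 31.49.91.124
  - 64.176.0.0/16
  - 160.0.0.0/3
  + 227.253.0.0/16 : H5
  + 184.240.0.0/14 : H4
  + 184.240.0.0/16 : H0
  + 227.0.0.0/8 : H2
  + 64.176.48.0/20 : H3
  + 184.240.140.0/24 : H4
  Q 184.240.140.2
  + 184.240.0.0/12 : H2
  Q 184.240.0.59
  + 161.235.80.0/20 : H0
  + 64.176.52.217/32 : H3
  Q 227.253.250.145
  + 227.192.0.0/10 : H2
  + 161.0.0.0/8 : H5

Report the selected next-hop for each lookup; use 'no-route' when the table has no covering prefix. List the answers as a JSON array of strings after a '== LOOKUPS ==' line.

Apply in order:
  + 227.253.250.145/32 (H4) depth=32
  + 161.235.94.224/30 (H4) depth=30
  del 227.253.250.145/32 (clear depth 32)
  + 161.235.80.0/20 (H2) depth=20
  del 161.235.94.224/30 (clear depth 30)
  + 64.176.0.0/16 (H5) depth=16
  del 161.235.80.0/20 (clear depth 20)
  del 64.176.0.0/16 (clear depth 16)
  + 64.176.52.217/32 (H0) depth=32
  + 160.0.0.0/3 (H0) depth=3
  + 227.253.250.145/32 (H5) depth=32
  Q 160.1.190.227: descend 1010000 ; hops seen [H0] ; pick H0
  + 64.128.0.0/9 (H4) depth=9
  + 224.0.0.0/4 (H3) depth=4
  del 64.128.0.0/9 (clear depth 9)
  del 224.0.0.0/4 (clear depth 4)
  + 227.253.240.0/20 (H4) depth=20
  + 64.176.0.0/16 (H1) depth=16
  Q 227.253.250.145: descend 11100011111111011111101010010001 ; hops seen [H4,H5] ; pick H5
  Q 227.253.240.0: descend 11100011111111011111 ; hops seen [H4] ; pick H4
  Q 31.49.91.124: descend 0 ; hops seen [∅] ; pick no-route
  del 64.176.0.0/16 (clear depth 16)
  del 160.0.0.0/3 (clear depth 3)
  + 227.253.0.0/16 (H5) depth=16
  + 184.240.0.0/14 (H4) depth=14
  + 184.240.0.0/16 (H0) depth=16
  + 227.0.0.0/8 (H2) depth=8
  + 64.176.48.0/20 (H3) depth=20
  + 184.240.140.0/24 (H4) depth=24
  Q 184.240.140.2: descend 101110001111000010001100 ; hops seen [H4,H0,H4] ; pick H4
  + 184.240.0.0/12 (H2) depth=12
  Q 184.240.0.59: descend 1011100011110000 ; hops seen [H2,H4,H0] ; pick H0
  + 161.235.80.0/20 (H0) depth=20
  + 64.176.52.217/32 (H3) depth=32
  Q 227.253.250.145: descend 11100011111111011111101010010001 ; hops seen [H2,H5,H4,H5] ; pick H5
  + 227.192.0.0/10 (H2) depth=10
  + 161.0.0.0/8 (H5) depth=8

== LOOKUPS ==
["H0","H5","H4","no-route","H4","H0","H5"]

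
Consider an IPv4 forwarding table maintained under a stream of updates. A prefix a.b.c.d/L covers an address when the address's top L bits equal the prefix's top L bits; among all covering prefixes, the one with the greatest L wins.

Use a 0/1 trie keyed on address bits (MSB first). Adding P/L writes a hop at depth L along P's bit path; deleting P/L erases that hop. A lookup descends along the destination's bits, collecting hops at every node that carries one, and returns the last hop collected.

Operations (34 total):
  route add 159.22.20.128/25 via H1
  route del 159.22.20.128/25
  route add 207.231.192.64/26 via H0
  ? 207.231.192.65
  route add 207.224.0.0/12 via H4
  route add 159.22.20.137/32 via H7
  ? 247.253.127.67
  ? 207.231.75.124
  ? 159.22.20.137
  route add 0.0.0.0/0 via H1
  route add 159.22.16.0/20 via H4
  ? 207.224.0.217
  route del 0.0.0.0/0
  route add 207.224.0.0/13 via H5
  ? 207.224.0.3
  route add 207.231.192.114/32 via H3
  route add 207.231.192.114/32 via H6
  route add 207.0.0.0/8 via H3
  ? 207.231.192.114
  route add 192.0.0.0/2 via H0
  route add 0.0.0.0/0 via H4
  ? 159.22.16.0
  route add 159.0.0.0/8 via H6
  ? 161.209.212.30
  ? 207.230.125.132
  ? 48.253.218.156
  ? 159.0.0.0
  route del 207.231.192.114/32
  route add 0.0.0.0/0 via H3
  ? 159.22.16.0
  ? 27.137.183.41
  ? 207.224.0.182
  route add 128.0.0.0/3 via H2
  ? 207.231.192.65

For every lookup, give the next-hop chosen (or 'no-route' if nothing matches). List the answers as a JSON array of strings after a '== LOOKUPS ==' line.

Trace:
  + 159.22.20.128/25 (H1) depth=25
  del 159.22.20.128/25 (clear depth 25)
  + 207.231.192.64/26 (H0) depth=26
  Q 207.231.192.65: descend 11001111111001111100000001 ; hops seen [H0] ; pick H0
  + 207.224.0.0/12 (H4) depth=12
  + 159.22.20.137/32 (H7) depth=32
  Q 247.253.127.67: descend 11 ; hops seen [∅] ; pick no-route
  Q 207.231.75.124: descend 1100111111100111 ; hops seen [H4] ; pick H4
  Q 159.22.20.137: descend 10011111000101100001010010001001 ; hops seen [H7] ; pick H7
  + 0.0.0.0/0 (H1) depth=0
  + 159.22.16.0/20 (H4) depth=20
  Q 207.224.0.217: descend 1100111111100 ; hops seen [H1,H4] ; pick H4
  del 0.0.0.0/0 (clear depth 0)
  + 207.224.0.0/13 (H5) depth=13
  Q 207.224.0.3: descend 1100111111100 ; hops seen [H4,H5] ; pick H5
  + 207.231.192.114/32 (H3) depth=32
  + 207.231.192.114/32 (H6) depth=32
  + 207.0.0.0/8 (H3) depth=8
  Q 207.231.192.114: descend 11001111111001111100000001110010 ; hops seen [H3,H4,H5,H0,H6] ; pick H6
  + 192.0.0.0/2 (H0) depth=2
  + 0.0.0.0/0 (H4) depth=0
  Q 159.22.16.0: descend 100111110001011000010 ; hops seen [H4,H4] ; pick H4
  + 159.0.0.0/8 (H6) depth=8
  Q 161.209.212.30: descend 10 ; hops seen [H4] ; pick H4
  Q 207.230.125.132: descend 110011111110011 ; hops seen [H4,H0,H3,H4,H5] ; pick H5
  Q 48.253.218.156: descend ε ; hops seen [H4] ; pick H4
  Q 159.0.0.0: descend 10011111000 ; hops seen [H4,H6] ; pick H6
  del 207.231.192.114/32 (clear depth 32)
  + 0.0.0.0/0 (H3) depth=0
  Q 159.22.16.0: descend 100111110001011000010 ; hops seen [H3,H6,H4] ; pick H4
  Q 27.137.183.41: descend ε ; hops seen [H3] ; pick H3
  Q 207.224.0.182: descend 1100111111100 ; hops seen [H3,H0,H3,H4,H5] ; pick H5
  + 128.0.0.0/3 (H2) depth=3
  Q 207.231.192.65: descend 11001111111001111100000001 ; hops seen [H3,H0,H3,H4,H5,H0] ; pick H0

== LOOKUPS ==
["H0","no-route","H4","H7","H4","H5","H6","H4","H4","H5","H4","H6","H4","H3","H5","H0"]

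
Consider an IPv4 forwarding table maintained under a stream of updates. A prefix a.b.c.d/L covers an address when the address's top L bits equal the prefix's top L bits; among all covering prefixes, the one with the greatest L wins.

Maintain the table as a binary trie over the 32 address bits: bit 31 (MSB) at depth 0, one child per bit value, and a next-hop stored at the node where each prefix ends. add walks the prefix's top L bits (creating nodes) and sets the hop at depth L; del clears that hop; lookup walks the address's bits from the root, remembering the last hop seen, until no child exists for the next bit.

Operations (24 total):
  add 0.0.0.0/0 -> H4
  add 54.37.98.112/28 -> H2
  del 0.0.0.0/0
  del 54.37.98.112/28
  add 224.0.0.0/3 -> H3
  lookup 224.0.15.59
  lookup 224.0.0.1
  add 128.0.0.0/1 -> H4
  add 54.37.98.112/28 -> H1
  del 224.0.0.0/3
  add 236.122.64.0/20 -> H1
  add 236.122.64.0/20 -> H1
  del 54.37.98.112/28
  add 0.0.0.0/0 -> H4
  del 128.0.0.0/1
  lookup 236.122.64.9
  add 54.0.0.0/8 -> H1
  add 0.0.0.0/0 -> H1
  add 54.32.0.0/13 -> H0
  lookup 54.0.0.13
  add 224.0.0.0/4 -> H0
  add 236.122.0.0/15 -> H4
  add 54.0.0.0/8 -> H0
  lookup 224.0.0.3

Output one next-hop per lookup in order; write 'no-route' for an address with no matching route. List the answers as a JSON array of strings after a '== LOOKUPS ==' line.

Process each operation:
  add 0.0.0.0/0 -> H4 at depth 0
  add 54.37.98.112/28 -> H2 at depth 28
  - 0.0.0.0/0 clear@0
  - 54.37.98.112/28 clear@28
  add 224.0.0.0/3 -> H3 at depth 3
  ? 224.0.15.59  path d0:-→d1:-→d2:-→d3:H3  best=H3
  ? 224.0.0.1  path d0:-→d1:-→d2:-→d3:H3  best=H3
  add 128.0.0.0/1 -> H4 at depth 1
  add 54.37.98.112/28 -> H1 at depth 28
  - 224.0.0.0/3 clear@3
  add 236.122.64.0/20 -> H1 at depth 20
  add 236.122.64.0/20 -> H1 at depth 20
  - 54.37.98.112/28 clear@28
  add 0.0.0.0/0 -> H4 at depth 0
  - 128.0.0.0/1 clear@1
  ? 236.122.64.9  path d0:H4→d1:-→d2:-→d3:-→d4:-→d5:-→d6:-→d7:-→d8:-→d9:-→d10:-→d11:-→d12:-→d13:-→d14:-→d15:-→d16:-→d17:-→d18:-→d19:-→d20:H1  best=H1
  add 54.0.0.0/8 -> H1 at depth 8
  add 0.0.0.0/0 -> H1 at depth 0
  add 54.32.0.0/13 -> H0 at depth 13
  ? 54.0.0.13  path d0:H1→d1:-→d2:-→d3:-→d4:-→d5:-→d6:-→d7:-→d8:H1→d9:-→d10:-  best=H1
  add 224.0.0.0/4 -> H0 at depth 4
  add 236.122.0.0/15 -> H4 at depth 15
  add 54.0.0.0/8 -> H0 at depth 8
  ? 224.0.0.3  path d0:H1→d1:-→d2:-→d3:-→d4:H0  best=H0

== LOOKUPS ==
["H3","H3","H1","H1","H0"]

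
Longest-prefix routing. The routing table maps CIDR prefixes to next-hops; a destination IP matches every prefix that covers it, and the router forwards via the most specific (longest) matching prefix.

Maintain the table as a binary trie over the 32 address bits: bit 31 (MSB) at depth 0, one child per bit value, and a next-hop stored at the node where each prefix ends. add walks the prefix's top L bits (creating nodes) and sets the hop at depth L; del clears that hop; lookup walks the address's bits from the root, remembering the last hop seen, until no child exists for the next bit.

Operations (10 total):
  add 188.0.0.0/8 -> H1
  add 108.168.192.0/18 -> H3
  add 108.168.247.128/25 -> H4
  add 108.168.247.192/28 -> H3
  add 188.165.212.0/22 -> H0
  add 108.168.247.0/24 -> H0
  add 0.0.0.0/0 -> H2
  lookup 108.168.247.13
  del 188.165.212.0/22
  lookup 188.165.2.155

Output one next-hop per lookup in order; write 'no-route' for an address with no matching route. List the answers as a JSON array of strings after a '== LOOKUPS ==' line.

Trace:
  + 188.0.0.0/8 (H1) depth=8
  + 108.168.192.0/18 (H3) depth=18
  + 108.168.247.128/25 (H4) depth=25
  + 108.168.247.192/28 (H3) depth=28
  + 188.165.212.0/22 (H0) depth=22
  + 108.168.247.0/24 (H0) depth=24
  + 0.0.0.0/0 (H2) depth=0
  Q 108.168.247.13: descend 011011001010100011110111 ; hops seen [H2,H3,H0] ; pick H0
  - 188.165.212.0/22 clear@22
  Q 188.165.2.155: descend 1011110010100101 ; hops seen [H2,H1] ; pick H1

== LOOKUPS ==
["H0","H1"]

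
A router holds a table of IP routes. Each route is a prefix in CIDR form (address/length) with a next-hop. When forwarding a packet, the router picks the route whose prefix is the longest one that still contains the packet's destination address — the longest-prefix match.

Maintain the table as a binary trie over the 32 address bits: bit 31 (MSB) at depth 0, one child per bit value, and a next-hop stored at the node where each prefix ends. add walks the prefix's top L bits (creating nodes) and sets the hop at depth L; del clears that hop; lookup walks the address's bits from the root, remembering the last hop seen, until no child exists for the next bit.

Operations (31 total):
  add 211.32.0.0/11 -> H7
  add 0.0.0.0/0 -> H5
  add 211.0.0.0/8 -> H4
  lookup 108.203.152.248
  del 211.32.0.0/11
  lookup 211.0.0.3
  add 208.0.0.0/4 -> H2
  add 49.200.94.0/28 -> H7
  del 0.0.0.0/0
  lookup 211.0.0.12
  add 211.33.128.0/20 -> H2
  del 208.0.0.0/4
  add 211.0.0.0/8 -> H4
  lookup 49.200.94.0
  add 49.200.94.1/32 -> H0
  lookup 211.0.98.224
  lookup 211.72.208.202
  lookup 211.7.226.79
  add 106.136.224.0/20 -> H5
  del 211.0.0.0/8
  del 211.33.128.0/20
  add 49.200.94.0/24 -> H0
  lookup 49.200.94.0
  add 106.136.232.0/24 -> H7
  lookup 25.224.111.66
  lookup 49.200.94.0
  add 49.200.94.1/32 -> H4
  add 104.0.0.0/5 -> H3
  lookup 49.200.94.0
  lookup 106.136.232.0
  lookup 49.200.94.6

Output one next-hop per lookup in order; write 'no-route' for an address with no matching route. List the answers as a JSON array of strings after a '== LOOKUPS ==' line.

Apply in order:
  add 211.32.0.0/11 -> H7 at depth 11
  add 0.0.0.0/0 -> H5 at depth 0
  add 211.0.0.0/8 -> H4 at depth 8
  lookup 108.203.152.248: bits ε walk d0:H5 -> H5
  - 211.32.0.0/11 clear@11
  lookup 211.0.0.3: bits 1101001100 walk d0:H5→d1:-→d2:-→d3:-→d4:-→d5:-→d6:-→d7:-→d8:H4→d9:-→d10:- -> H4
  add 208.0.0.0/4 -> H2 at depth 4
  add 49.200.94.0/28 -> H7 at depth 28
  - 0.0.0.0/0 clear@0
  lookup 211.0.0.12: bits 1101001100 walk d0:-→d1:-→d2:-→d3:-→d4:H2→d5:-→d6:-→d7:-→d8:H4→d9:-→d10:- -> H4
  add 211.33.128.0/20 -> H2 at depth 20
  - 208.0.0.0/4 clear@4
  add 211.0.0.0/8 -> H4 at depth 8
  lookup 49.200.94.0: bits 0011000111001000010111100000 walk d0:-→d1:-→d2:-→d3:-→d4:-→d5:-→d6:-→d7:-→d8:-→d9:-→d10:-→d11:-→d12:-→d13:-→d14:-→d15:-→d16:-→d17:-→d18:-→d19:-→d20:-→d21:-→d22:-→d23:-→d24:-→d25:-→d26:-→d27:-→d28:H7 -> H7
  add 49.200.94.1/32 -> H0 at depth 32
  lookup 211.0.98.224: bits 1101001100 walk d0:-→d1:-→d2:-→d3:-→d4:-→d5:-→d6:-→d7:-→d8:H4→d9:-→d10:- -> H4
  lookup 211.72.208.202: bits 110100110 walk d0:-→d1:-→d2:-→d3:-→d4:-→d5:-→d6:-→d7:-→d8:H4→d9:- -> H4
  lookup 211.7.226.79: bits 1101001100 walk d0:-→d1:-→d2:-→d3:-→d4:-→d5:-→d6:-→d7:-→d8:H4→d9:-→d10:- -> H4
  add 106.136.224.0/20 -> H5 at depth 20
  - 211.0.0.0/8 clear@8
  - 211.33.128.0/20 clear@20
  add 49.200.94.0/24 -> H0 at depth 24
  lookup 49.200.94.0: bits 0011000111001000010111100000000 walk d0:-→d1:-→d2:-→d3:-→d4:-→d5:-→d6:-→d7:-→d8:-→d9:-→d10:-→d11:-→d12:-→d13:-→d14:-→d15:-→d16:-→d17:-→d18:-→d19:-→d20:-→d21:-→d22:-→d23:-→d24:H0→d25:-→d26:-→d27:-→d28:H7→d29:-→d30:-→d31:- -> H7
  add 106.136.232.0/24 -> H7 at depth 24
  lookup 25.224.111.66: bits 00 walk d0:-→d1:-→d2:- -> no-route
  lookup 49.200.94.0: bits 0011000111001000010111100000000 walk d0:-→d1:-→d2:-→d3:-→d4:-→d5:-→d6:-→d7:-→d8:-→d9:-→d10:-→d11:-→d12:-→d13:-→d14:-→d15:-→d16:-→d17:-→d18:-→d19:-→d20:-→d21:-→d22:-→d23:-→d24:H0→d25:-→d26:-→d27:-→d28:H7→d29:-→d30:-→d31:- -> H7
  add 49.200.94.1/32 -> H4 at depth 32
  add 104.0.0.0/5 -> H3 at depth 5
  lookup 49.200.94.0: bits 0011000111001000010111100000000 walk d0:-→d1:-→d2:-→d3:-→d4:-→d5:-→d6:-→d7:-→d8:-→d9:-→d10:-→d11:-→d12:-→d13:-→d14:-→d15:-→d16:-→d17:-→d18:-→d19:-→d20:-→d21:-→d22:-→d23:-→d24:H0→d25:-→d26:-→d27:-→d28:H7→d29:-→d30:-→d31:- -> H7
  lookup 106.136.232.0: bits 011010101000100011101000 walk d0:-→d1:-→d2:-→d3:-→d4:-→d5:H3→d6:-→d7:-→d8:-→d9:-→d10:-→d11:-→d12:-→d13:-→d14:-→d15:-→d16:-→d17:-→d18:-→d19:-→d20:H5→d21:-→d22:-→d23:-→d24:H7 -> H7
  lookup 49.200.94.6: bits 00110001110010000101111000000 walk d0:-→d1:-→d2:-→d3:-→d4:-→d5:-→d6:-→d7:-→d8:-→d9:-→d10:-→d11:-→d12:-→d13:-→d14:-→d15:-→d16:-→d17:-→d18:-→d19:-→d20:-→d21:-→d22:-→d23:-→d24:H0→d25:-→d26:-→d27:-→d28:H7→d29:- -> H7

== LOOKUPS ==
["H5","H4","H4","H7","H4","H4","H4","H7","no-route","H7","H7","H7","H7"]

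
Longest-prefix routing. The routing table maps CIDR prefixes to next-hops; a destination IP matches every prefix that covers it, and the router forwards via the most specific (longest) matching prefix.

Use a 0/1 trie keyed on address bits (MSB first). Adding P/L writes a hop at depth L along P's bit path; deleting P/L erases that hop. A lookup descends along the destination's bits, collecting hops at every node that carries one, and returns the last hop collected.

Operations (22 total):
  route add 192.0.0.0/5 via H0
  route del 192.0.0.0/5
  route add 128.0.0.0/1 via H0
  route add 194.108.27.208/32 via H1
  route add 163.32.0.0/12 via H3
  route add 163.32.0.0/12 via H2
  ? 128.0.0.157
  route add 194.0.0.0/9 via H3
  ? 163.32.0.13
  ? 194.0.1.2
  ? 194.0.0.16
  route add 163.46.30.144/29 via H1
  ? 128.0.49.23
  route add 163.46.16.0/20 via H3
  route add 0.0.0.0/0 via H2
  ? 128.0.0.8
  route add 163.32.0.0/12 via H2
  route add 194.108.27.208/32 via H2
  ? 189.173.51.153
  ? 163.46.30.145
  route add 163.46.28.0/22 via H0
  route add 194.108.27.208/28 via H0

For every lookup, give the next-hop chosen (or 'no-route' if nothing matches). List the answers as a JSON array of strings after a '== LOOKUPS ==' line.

Apply in order:
  + 192.0.0.0/5 (H0) depth=5
  del 192.0.0.0/5 (clear depth 5)
  + 128.0.0.0/1 (H0) depth=1
  + 194.108.27.208/32 (H1) depth=32
  + 163.32.0.0/12 (H3) depth=12
  + 163.32.0.0/12 (H2) depth=12
  Q 128.0.0.157: descend 10 ; hops seen [H0] ; pick H0
  + 194.0.0.0/9 (H3) depth=9
  Q 163.32.0.13: descend 101000110010 ; hops seen [H0,H2] ; pick H2
  Q 194.0.1.2: descend 110000100 ; hops seen [H0,H3] ; pick H3
  Q 194.0.0.16: descend 110000100 ; hops seen [H0,H3] ; pick H3
  + 163.46.30.144/29 (H1) depth=29
  Q 128.0.49.23: descend 10 ; hops seen [H0] ; pick H0
  + 163.46.16.0/20 (H3) depth=20
  + 0.0.0.0/0 (H2) depth=0
  Q 128.0.0.8: descend 10 ; hops seen [H2,H0] ; pick H0
  + 163.32.0.0/12 (H2) depth=12
  + 194.108.27.208/32 (H2) depth=32
  Q 189.173.51.153: descend 101 ; hops seen [H2,H0] ; pick H0
  Q 163.46.30.145: descend 10100011001011100001111010010 ; hops seen [H2,H0,H2,H3,H1] ; pick H1
  + 163.46.28.0/22 (H0) depth=22
  + 194.108.27.208/28 (H0) depth=28

== LOOKUPS ==
["H0","H2","H3","H3","H0","H0","H0","H1"]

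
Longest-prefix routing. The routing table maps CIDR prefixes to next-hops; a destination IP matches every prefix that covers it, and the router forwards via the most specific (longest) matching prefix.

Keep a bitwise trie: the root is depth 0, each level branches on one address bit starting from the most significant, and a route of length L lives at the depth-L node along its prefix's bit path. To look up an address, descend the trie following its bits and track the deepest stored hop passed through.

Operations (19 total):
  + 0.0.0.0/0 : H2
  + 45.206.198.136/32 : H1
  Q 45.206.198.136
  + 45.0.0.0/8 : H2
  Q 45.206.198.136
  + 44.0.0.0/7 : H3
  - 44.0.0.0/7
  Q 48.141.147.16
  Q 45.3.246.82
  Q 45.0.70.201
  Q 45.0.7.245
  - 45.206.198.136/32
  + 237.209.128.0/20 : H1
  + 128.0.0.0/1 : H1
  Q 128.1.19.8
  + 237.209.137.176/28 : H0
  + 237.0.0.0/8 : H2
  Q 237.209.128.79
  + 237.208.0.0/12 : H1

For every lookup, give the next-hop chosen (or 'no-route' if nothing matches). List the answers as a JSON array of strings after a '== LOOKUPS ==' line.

Process each operation:
  + 0.0.0.0/0 (H2) depth=0
  + 45.206.198.136/32 (H1) depth=32
  ? 45.206.198.136  path d0:H2→d1:-→d2:-→d3:-→d4:-→d5:-→d6:-→d7:-→d8:-→d9:-→d10:-→d11:-→d12:-→d13:-→d14:-→d15:-→d16:-→d17:-→d18:-→d19:-→d20:-→d21:-→d22:-→d23:-→d24:-→d25:-→d26:-→d27:-→d28:-→d29:-→d30:-→d31:-→d32:H1  best=H1
  + 45.0.0.0/8 (H2) depth=8
  ? 45.206.198.136  path d0:H2→d1:-→d2:-→d3:-→d4:-→d5:-→d6:-→d7:-→d8:H2→d9:-→d10:-→d11:-→d12:-→d13:-→d14:-→d15:-→d16:-→d17:-→d18:-→d19:-→d20:-→d21:-→d22:-→d23:-→d24:-→d25:-→d26:-→d27:-→d28:-→d29:-→d30:-→d31:-→d32:H1  best=H1
  + 44.0.0.0/7 (H3) depth=7
  del 44.0.0.0/7 (clear depth 7)
  ? 48.141.147.16  path d0:H2→d1:-→d2:-→d3:-  best=H2
  ? 45.3.246.82  path d0:H2→d1:-→d2:-→d3:-→d4:-→d5:-→d6:-→d7:-→d8:H2  best=H2
  ? 45.0.70.201  path d0:H2→d1:-→d2:-→d3:-→d4:-→d5:-→d6:-→d7:-→d8:H2  best=H2
  ? 45.0.7.245  path d0:H2→d1:-→d2:-→d3:-→d4:-→d5:-→d6:-→d7:-→d8:H2  best=H2
  del 45.206.198.136/32 (clear depth 32)
  + 237.209.128.0/20 (H1) depth=20
  + 128.0.0.0/1 (H1) depth=1
  ? 128.1.19.8  path d0:H2→d1:H1  best=H1
  + 237.209.137.176/28 (H0) depth=28
  + 237.0.0.0/8 (H2) depth=8
  ? 237.209.128.79  path d0:H2→d1:H1→d2:-→d3:-→d4:-→d5:-→d6:-→d7:-→d8:H2→d9:-→d10:-→d11:-→d12:-→d13:-→d14:-→d15:-→d16:-→d17:-→d18:-→d19:-→d20:H1  best=H1
  + 237.208.0.0/12 (H1) depth=12

== LOOKUPS ==
["H1","H1","H2","H2","H2","H2","H1","H1"]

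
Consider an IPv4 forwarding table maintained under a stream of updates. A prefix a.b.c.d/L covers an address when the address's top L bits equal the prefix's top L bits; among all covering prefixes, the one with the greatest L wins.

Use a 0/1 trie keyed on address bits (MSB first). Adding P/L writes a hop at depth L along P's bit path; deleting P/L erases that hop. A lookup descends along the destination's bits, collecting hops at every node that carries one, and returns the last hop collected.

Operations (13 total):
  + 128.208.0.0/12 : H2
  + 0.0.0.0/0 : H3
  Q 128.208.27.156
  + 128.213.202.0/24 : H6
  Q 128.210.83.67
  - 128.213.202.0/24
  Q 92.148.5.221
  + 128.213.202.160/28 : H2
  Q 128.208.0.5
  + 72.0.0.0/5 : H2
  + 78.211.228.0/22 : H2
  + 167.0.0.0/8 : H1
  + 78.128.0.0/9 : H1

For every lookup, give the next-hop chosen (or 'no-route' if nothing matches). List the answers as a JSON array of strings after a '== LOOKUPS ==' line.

Process each operation:
  add 128.208.0.0/12 -> H2 at depth 12
  add 0.0.0.0/0 -> H3 at depth 0
  ? 128.208.27.156  path d0:H3→d1:-→d2:-→d3:-→d4:-→d5:-→d6:-→d7:-→d8:-→d9:-→d10:-→d11:-→d12:H2  best=H2
  add 128.213.202.0/24 -> H6 at depth 24
  ? 128.210.83.67  path d0:H3→d1:-→d2:-→d3:-→d4:-→d5:-→d6:-→d7:-→d8:-→d9:-→d10:-→d11:-→d12:H2→d13:-  best=H2
  del 128.213.202.0/24 (clear depth 24)
  ? 92.148.5.221  path d0:H3  best=H3
  add 128.213.202.160/28 -> H2 at depth 28
  ? 128.208.0.5  path d0:H3→d1:-→d2:-→d3:-→d4:-→d5:-→d6:-→d7:-→d8:-→d9:-→d10:-→d11:-→d12:H2→d13:-  best=H2
  add 72.0.0.0/5 -> H2 at depth 5
  add 78.211.228.0/22 -> H2 at depth 22
  add 167.0.0.0/8 -> H1 at depth 8
  add 78.128.0.0/9 -> H1 at depth 9

== LOOKUPS ==
["H2","H2","H3","H2"]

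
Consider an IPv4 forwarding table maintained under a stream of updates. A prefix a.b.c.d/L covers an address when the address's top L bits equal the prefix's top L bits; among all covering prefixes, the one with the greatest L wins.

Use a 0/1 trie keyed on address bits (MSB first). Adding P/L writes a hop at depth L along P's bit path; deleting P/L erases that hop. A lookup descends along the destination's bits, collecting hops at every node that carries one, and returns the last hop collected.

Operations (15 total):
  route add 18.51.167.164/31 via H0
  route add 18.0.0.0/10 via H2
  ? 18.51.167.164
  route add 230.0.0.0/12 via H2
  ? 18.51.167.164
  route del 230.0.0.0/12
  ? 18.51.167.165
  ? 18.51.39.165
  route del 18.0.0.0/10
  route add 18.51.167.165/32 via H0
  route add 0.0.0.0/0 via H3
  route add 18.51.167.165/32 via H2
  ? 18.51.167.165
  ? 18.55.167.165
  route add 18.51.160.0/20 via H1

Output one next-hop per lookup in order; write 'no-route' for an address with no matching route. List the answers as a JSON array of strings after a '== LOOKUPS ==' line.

Trace:
  + 18.51.167.164/31 (H0) depth=31
  + 18.0.0.0/10 (H2) depth=10
  lookup 18.51.167.164: bits 0001001000110011101001111010010 walk d0:-→d1:-→d2:-→d3:-→d4:-→d5:-→d6:-→d7:-→d8:-→d9:-→d10:H2→d11:-→d12:-→d13:-→d14:-→d15:-→d16:-→d17:-→d18:-→d19:-→d20:-→d21:-→d22:-→d23:-→d24:-→d25:-→d26:-→d27:-→d28:-→d29:-→d30:-→d31:H0 -> H0
  + 230.0.0.0/12 (H2) depth=12
  lookup 18.51.167.164: bits 0001001000110011101001111010010 walk d0:-→d1:-→d2:-→d3:-→d4:-→d5:-→d6:-→d7:-→d8:-→d9:-→d10:H2→d11:-→d12:-→d13:-→d14:-→d15:-→d16:-→d17:-→d18:-→d19:-→d20:-→d21:-→d22:-→d23:-→d24:-→d25:-→d26:-→d27:-→d28:-→d29:-→d30:-→d31:H0 -> H0
  del 230.0.0.0/12 (clear depth 12)
  lookup 18.51.167.165: bits 0001001000110011101001111010010 walk d0:-→d1:-→d2:-→d3:-→d4:-→d5:-→d6:-→d7:-→d8:-→d9:-→d10:H2→d11:-→d12:-→d13:-→d14:-→d15:-→d16:-→d17:-→d18:-→d19:-→d20:-→d21:-→d22:-→d23:-→d24:-→d25:-→d26:-→d27:-→d28:-→d29:-→d30:-→d31:H0 -> H0
  lookup 18.51.39.165: bits 0001001000110011 walk d0:-→d1:-→d2:-→d3:-→d4:-→d5:-→d6:-→d7:-→d8:-→d9:-→d10:H2→d11:-→d12:-→d13:-→d14:-→d15:-→d16:- -> H2
  del 18.0.0.0/10 (clear depth 10)
  + 18.51.167.165/32 (H0) depth=32
  + 0.0.0.0/0 (H3) depth=0
  + 18.51.167.165/32 (H2) depth=32
  lookup 18.51.167.165: bits 00010010001100111010011110100101 walk d0:H3→d1:-→d2:-→d3:-→d4:-→d5:-→d6:-→d7:-→d8:-→d9:-→d10:-→d11:-→d12:-→d13:-→d14:-→d15:-→d16:-→d17:-→d18:-→d19:-→d20:-→d21:-→d22:-→d23:-→d24:-→d25:-→d26:-→d27:-→d28:-→d29:-→d30:-→d31:H0→d32:H2 -> H2
  lookup 18.55.167.165: bits 0001001000110 walk d0:H3→d1:-→d2:-→d3:-→d4:-→d5:-→d6:-→d7:-→d8:-→d9:-→d10:-→d11:-→d12:-→d13:- -> H3
  + 18.51.160.0/20 (H1) depth=20

== LOOKUPS ==
["H0","H0","H0","H2","H2","H3"]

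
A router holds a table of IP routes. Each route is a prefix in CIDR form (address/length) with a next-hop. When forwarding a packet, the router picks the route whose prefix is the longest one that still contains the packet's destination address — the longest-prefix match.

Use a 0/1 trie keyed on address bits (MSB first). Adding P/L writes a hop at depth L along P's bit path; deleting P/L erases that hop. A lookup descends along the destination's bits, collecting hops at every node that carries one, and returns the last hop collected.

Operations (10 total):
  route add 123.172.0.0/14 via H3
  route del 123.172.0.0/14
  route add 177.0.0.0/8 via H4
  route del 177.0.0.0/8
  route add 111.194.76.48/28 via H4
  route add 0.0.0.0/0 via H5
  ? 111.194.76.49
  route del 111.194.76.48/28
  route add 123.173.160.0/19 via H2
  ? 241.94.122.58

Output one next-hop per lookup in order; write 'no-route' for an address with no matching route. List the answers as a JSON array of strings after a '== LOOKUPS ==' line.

Apply in order:
  + 123.172.0.0/14 (H3) depth=14
  - 123.172.0.0/14 clear@14
  + 177.0.0.0/8 (H4) depth=8
  - 177.0.0.0/8 clear@8
  + 111.194.76.48/28 (H4) depth=28
  + 0.0.0.0/0 (H5) depth=0
  ? 111.194.76.49  path d0:H5→d1:-→d2:-→d3:-→d4:-→d5:-→d6:-→d7:-→d8:-→d9:-→d10:-→d11:-→d12:-→d13:-→d14:-→d15:-→d16:-→d17:-→d18:-→d19:-→d20:-→d21:-→d22:-→d23:-→d24:-→d25:-→d26:-→d27:-→d28:H4  best=H4
  - 111.194.76.48/28 clear@28
  + 123.173.160.0/19 (H2) depth=19
  ? 241.94.122.58  path d0:H5→d1:-  best=H5

== LOOKUPS ==
["H4","H5"]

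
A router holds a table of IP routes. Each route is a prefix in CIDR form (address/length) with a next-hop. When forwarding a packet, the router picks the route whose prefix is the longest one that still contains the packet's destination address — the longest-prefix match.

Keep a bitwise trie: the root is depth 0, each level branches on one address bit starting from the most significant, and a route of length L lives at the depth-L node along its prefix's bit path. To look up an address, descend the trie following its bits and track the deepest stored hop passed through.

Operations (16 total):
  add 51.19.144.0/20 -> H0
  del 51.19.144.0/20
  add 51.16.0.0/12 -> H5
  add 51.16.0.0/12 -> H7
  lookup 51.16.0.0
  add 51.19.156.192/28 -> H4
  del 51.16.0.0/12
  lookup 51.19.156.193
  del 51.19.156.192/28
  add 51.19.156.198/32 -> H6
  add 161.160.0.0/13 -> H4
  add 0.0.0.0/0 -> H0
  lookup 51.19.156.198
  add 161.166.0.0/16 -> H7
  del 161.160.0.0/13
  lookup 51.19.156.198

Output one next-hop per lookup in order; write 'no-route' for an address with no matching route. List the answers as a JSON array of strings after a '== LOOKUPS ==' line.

Apply in order:
  add 51.19.144.0/20 -> H0 at depth 20
  - 51.19.144.0/20 clear@20
  add 51.16.0.0/12 -> H5 at depth 12
  add 51.16.0.0/12 -> H7 at depth 12
  lookup 51.16.0.0: bits 00110011000100 walk d0:-→d1:-→d2:-→d3:-→d4:-→d5:-→d6:-→d7:-→d8:-→d9:-→d10:-→d11:-→d12:H7→d13:-→d14:- -> H7
  add 51.19.156.192/28 -> H4 at depth 28
  - 51.16.0.0/12 clear@12
  lookup 51.19.156.193: bits 0011001100010011100111001100 walk d0:-→d1:-→d2:-→d3:-→d4:-→d5:-→d6:-→d7:-→d8:-→d9:-→d10:-→d11:-→d12:-→d13:-→d14:-→d15:-→d16:-→d17:-→d18:-→d19:-→d20:-→d21:-→d22:-→d23:-→d24:-→d25:-→d26:-→d27:-→d28:H4 -> H4
  - 51.19.156.192/28 clear@28
  add 51.19.156.198/32 -> H6 at depth 32
  add 161.160.0.0/13 -> H4 at depth 13
  add 0.0.0.0/0 -> H0 at depth 0
  lookup 51.19.156.198: bits 00110011000100111001110011000110 walk d0:H0→d1:-→d2:-→d3:-→d4:-→d5:-→d6:-→d7:-→d8:-→d9:-→d10:-→d11:-→d12:-→d13:-→d14:-→d15:-→d16:-→d17:-→d18:-→d19:-→d20:-→d21:-→d22:-→d23:-→d24:-→d25:-→d26:-→d27:-→d28:-→d29:-→d30:-→d31:-→d32:H6 -> H6
  add 161.166.0.0/16 -> H7 at depth 16
  - 161.160.0.0/13 clear@13
  lookup 51.19.156.198: bits 00110011000100111001110011000110 walk d0:H0→d1:-→d2:-→d3:-→d4:-→d5:-→d6:-→d7:-→d8:-→d9:-→d10:-→d11:-→d12:-→d13:-→d14:-→d15:-→d16:-→d17:-→d18:-→d19:-→d20:-→d21:-→d22:-→d23:-→d24:-→d25:-→d26:-→d27:-→d28:-→d29:-→d30:-→d31:-→d32:H6 -> H6

== LOOKUPS ==
["H7","H4","H6","H6"]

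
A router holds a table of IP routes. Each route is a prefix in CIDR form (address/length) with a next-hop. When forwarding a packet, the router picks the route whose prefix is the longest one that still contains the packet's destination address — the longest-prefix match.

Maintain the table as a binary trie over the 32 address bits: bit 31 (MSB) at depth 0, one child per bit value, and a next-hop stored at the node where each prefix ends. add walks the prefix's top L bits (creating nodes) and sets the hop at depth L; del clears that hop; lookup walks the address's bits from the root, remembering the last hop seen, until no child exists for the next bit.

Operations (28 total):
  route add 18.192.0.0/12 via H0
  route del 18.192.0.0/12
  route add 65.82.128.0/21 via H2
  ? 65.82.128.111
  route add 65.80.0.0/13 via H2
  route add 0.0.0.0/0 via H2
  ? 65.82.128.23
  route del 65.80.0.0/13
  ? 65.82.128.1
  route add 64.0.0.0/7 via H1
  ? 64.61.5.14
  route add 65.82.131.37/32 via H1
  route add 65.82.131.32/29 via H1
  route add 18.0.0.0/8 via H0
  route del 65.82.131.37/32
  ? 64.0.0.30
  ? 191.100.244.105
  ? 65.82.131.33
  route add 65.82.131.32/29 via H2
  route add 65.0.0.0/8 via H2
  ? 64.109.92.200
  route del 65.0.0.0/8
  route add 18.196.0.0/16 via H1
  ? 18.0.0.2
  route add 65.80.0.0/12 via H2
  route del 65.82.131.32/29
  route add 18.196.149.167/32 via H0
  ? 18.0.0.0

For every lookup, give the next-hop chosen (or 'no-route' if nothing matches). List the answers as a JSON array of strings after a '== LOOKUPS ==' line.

Apply in order:
  add 18.192.0.0/12 -> H0 at depth 12
  - 18.192.0.0/12 clear@12
  add 65.82.128.0/21 -> H2 at depth 21
  lookup 65.82.128.111: bits 010000010101001010000 walk d0:-→d1:-→d2:-→d3:-→d4:-→d5:-→d6:-→d7:-→d8:-→d9:-→d10:-→d11:-→d12:-→d13:-→d14:-→d15:-→d16:-→d17:-→d18:-→d19:-→d20:-→d21:H2 -> H2
  add 65.80.0.0/13 -> H2 at depth 13
  add 0.0.0.0/0 -> H2 at depth 0
  lookup 65.82.128.23: bits 010000010101001010000 walk d0:H2→d1:-→d2:-→d3:-→d4:-→d5:-→d6:-→d7:-→d8:-→d9:-→d10:-→d11:-→d12:-→d13:H2→d14:-→d15:-→d16:-→d17:-→d18:-→d19:-→d20:-→d21:H2 -> H2
  - 65.80.0.0/13 clear@13
  lookup 65.82.128.1: bits 010000010101001010000 walk d0:H2→d1:-→d2:-→d3:-→d4:-→d5:-→d6:-→d7:-→d8:-→d9:-→d10:-→d11:-→d12:-→d13:-→d14:-→d15:-→d16:-→d17:-→d18:-→d19:-→d20:-→d21:H2 -> H2
  add 64.0.0.0/7 -> H1 at depth 7
  lookup 64.61.5.14: bits 0100000 walk d0:H2→d1:-→d2:-→d3:-→d4:-→d5:-→d6:-→d7:H1 -> H1
  add 65.82.131.37/32 -> H1 at depth 32
  add 65.82.131.32/29 -> H1 at depth 29
  add 18.0.0.0/8 -> H0 at depth 8
  - 65.82.131.37/32 clear@32
  lookup 64.0.0.30: bits 0100000 walk d0:H2→d1:-→d2:-→d3:-→d4:-→d5:-→d6:-→d7:H1 -> H1
  lookup 191.100.244.105: bits ε walk d0:H2 -> H2
  lookup 65.82.131.33: bits 01000001010100101000001100100 walk d0:H2→d1:-→d2:-→d3:-→d4:-→d5:-→d6:-→d7:H1→d8:-→d9:-→d10:-→d11:-→d12:-→d13:-→d14:-→d15:-→d16:-→d17:-→d18:-→d19:-→d20:-→d21:H2→d22:-→d23:-→d24:-→d25:-→d26:-→d27:-→d28:-→d29:H1 -> H1
  add 65.82.131.32/29 -> H2 at depth 29
  add 65.0.0.0/8 -> H2 at depth 8
  lookup 64.109.92.200: bits 0100000 walk d0:H2→d1:-→d2:-→d3:-→d4:-→d5:-→d6:-→d7:H1 -> H1
  - 65.0.0.0/8 clear@8
  add 18.196.0.0/16 -> H1 at depth 16
  lookup 18.0.0.2: bits 00010010 walk d0:H2→d1:-→d2:-→d3:-→d4:-→d5:-→d6:-→d7:-→d8:H0 -> H0
  add 65.80.0.0/12 -> H2 at depth 12
  - 65.82.131.32/29 clear@29
  add 18.196.149.167/32 -> H0 at depth 32
  lookup 18.0.0.0: bits 00010010 walk d0:H2→d1:-→d2:-→d3:-→d4:-→d5:-→d6:-→d7:-→d8:H0 -> H0

== LOOKUPS ==
["H2","H2","H2","H1","H1","H2","H1","H1","H0","H0"]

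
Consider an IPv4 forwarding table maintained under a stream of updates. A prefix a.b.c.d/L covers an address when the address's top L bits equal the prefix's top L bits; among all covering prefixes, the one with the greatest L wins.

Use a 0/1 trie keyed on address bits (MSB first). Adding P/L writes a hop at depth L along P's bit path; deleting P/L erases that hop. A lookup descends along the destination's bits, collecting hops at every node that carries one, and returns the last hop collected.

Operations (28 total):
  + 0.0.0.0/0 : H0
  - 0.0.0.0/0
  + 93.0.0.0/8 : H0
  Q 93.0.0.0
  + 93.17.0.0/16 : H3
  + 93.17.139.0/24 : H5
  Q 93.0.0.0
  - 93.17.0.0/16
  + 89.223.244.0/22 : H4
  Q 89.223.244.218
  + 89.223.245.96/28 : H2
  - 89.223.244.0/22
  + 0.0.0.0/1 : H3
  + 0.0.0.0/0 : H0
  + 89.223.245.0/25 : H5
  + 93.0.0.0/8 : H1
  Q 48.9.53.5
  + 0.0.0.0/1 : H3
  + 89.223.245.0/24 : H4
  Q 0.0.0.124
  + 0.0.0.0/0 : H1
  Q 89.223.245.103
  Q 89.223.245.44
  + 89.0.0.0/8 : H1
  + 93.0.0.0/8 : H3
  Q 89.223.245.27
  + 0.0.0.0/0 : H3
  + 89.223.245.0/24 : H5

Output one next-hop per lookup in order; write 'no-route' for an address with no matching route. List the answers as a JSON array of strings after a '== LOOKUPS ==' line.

Apply in order:
  add 0.0.0.0/0 -> H0 at depth 0
  - 0.0.0.0/0 clear@0
  add 93.0.0.0/8 -> H0 at depth 8
  Q 93.0.0.0: descend 01011101 ; hops seen [H0] ; pick H0
  add 93.17.0.0/16 -> H3 at depth 16
  add 93.17.139.0/24 -> H5 at depth 24
  Q 93.0.0.0: descend 01011101000 ; hops seen [H0] ; pick H0
  - 93.17.0.0/16 clear@16
  add 89.223.244.0/22 -> H4 at depth 22
  Q 89.223.244.218: descend 0101100111011111111101 ; hops seen [H4] ; pick H4
  add 89.223.245.96/28 -> H2 at depth 28
  - 89.223.244.0/22 clear@22
  add 0.0.0.0/1 -> H3 at depth 1
  add 0.0.0.0/0 -> H0 at depth 0
  add 89.223.245.0/25 -> H5 at depth 25
  add 93.0.0.0/8 -> H1 at depth 8
  Q 48.9.53.5: descend 0 ; hops seen [H0,H3] ; pick H3
  add 0.0.0.0/1 -> H3 at depth 1
  add 89.223.245.0/24 -> H4 at depth 24
  Q 0.0.0.124: descend 0 ; hops seen [H0,H3] ; pick H3
  add 0.0.0.0/0 -> H1 at depth 0
  Q 89.223.245.103: descend 0101100111011111111101010110 ; hops seen [H1,H3,H4,H5,H2] ; pick H2
  Q 89.223.245.44: descend 0101100111011111111101010 ; hops seen [H1,H3,H4,H5] ; pick H5
  add 89.0.0.0/8 -> H1 at depth 8
  add 93.0.0.0/8 -> H3 at depth 8
  Q 89.223.245.27: descend 0101100111011111111101010 ; hops seen [H1,H3,H1,H4,H5] ; pick H5
  add 0.0.0.0/0 -> H3 at depth 0
  add 89.223.245.0/24 -> H5 at depth 24

== LOOKUPS ==
["H0","H0","H4","H3","H3","H2","H5","H5"]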